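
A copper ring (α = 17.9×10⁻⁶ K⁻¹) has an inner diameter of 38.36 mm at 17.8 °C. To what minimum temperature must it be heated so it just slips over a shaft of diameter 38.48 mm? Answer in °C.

T = 193 °C

Required Δd = 38.48 − 38.36 = 0.12 mm
Δd = αd₀ΔT ⇒ ΔT = Δd/(αd₀) = 0.12 / (17.9×10⁻⁶ × 38.36) = 174.76 K
T_min = 17.8 + 174.76 = 192.56 °C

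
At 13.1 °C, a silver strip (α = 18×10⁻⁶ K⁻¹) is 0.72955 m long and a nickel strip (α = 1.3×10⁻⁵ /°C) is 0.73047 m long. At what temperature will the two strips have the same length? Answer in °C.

T = 266.1 °C

L₁(1 + α₁ΔT) = L₂(1 + α₂ΔT) ⇒ ΔT = (L₂ − L₁)/(α₁L₁ − α₂L₂)
L₂ − L₁ = 0.73047 − 0.72955 = 9.20×10⁻⁴ m
α₁L₁ − α₂L₂ = 18×10⁻⁶×0.72955 − 1.3×10⁻⁵×0.73047 = 3.63579×10⁻⁶ m/K
ΔT = 9.20×10⁻⁴ / 3.63579×10⁻⁶ = 253.040 K
T = 13.1 + 253.040 = 266.140 °C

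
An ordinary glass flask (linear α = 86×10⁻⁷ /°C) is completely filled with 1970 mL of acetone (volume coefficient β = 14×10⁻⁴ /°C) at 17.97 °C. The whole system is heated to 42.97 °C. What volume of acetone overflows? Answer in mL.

67.7 mL

The flask also expands: β_container ≈ 3α = 2.58×10⁻⁵ /K
Net overflow = V₀(β_liq − 3α_cont)ΔT
β − 3α = 1.40×10⁻³ − 2.58×10⁻⁵ = 1.3742×10⁻³ /K; ΔT = 25.00 K
ΔV = 1970 × 1.3742×10⁻³ × 25.00 = 67.7 mL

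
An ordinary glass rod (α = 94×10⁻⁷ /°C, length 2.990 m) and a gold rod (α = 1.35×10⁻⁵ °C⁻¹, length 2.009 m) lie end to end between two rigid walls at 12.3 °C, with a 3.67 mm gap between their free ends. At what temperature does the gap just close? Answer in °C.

α₁L₁ = 2.8106×10⁻⁵ m/K, α₂L₂ = 2.71215×10⁻⁵ m/K → total 5.52275×10⁻⁵ m/K
ΔT = g/(α₁L₁+α₂L₂) = 3.67×10⁻³ / 5.52275×10⁻⁵ = 66.452 K
T = 12.3 + 66.452 = 78.752 °C

T = 78.8 °C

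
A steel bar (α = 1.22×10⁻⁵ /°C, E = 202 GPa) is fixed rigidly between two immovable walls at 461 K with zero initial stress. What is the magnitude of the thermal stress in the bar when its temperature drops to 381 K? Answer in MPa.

Fully constrained: the free strain ε = αΔT is blocked, so σ = Eε = EαΔT.
|ΔT| = 80 K
σ = 202×10⁹ × 1.22×10⁻⁵ × 80 = 1.97×10⁸ Pa

σ = 197 MPa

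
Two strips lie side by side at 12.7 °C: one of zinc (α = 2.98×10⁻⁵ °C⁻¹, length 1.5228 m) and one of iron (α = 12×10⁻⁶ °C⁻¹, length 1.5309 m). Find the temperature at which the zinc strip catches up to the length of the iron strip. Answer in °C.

Equal length when α₁L₁ΔT − α₂L₂ΔT = L₂ − L₁ = 8.10×10⁻³ m
α₁L₁ = 4.537944×10⁻⁵, α₂L₂ = 1.83708×10⁻⁵ → Δ(αL) = 2.700864×10⁻⁵ m/K
ΔT = 8.10×10⁻³ / 2.700864×10⁻⁵ = 299.904 K, so T = 12.7 + 299.904 = 312.604 °C

T = 312.6 °C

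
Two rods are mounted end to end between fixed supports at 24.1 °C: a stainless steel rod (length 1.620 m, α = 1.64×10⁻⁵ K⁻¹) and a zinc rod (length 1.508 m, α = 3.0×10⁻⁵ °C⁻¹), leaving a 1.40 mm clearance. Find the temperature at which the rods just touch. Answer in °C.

Gap closes when ΔL₁ + ΔL₂ = 1.40 mm = 1.40×10⁻³ m
(α₁L₁ + α₂L₂)ΔT = g
α₁L₁ + α₂L₂ = 1.64×10⁻⁵×1.620 + 3.0×10⁻⁵×1.508 = 7.1808×10⁻⁵ m/K
ΔT = 1.40×10⁻³ / 7.1808×10⁻⁵ = 19.496 K
T = 24.1 + 19.496 = 43.596 °C

T = 43.6 °C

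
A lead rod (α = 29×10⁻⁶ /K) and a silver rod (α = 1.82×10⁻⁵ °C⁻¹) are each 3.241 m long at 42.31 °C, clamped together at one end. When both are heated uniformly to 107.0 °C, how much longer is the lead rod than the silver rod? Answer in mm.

2.26 mm

ΔT = 64.69 K
lead: ΔL = 29×10⁻⁶ × 3.241 m × 64.69 = 6.0801×10⁻³ m = 6.0801 mm
silver: ΔL = 1.82×10⁻⁵ × 3.241 m × 64.69 = 3.8158×10⁻³ m = 3.8158 mm
difference = 6.0801 − 3.8158 = 2.2643 mm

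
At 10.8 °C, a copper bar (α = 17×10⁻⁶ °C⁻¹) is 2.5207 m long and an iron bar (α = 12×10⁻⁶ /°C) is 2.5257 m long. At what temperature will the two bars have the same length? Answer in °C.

T = 409.4 °C

L₁(1 + α₁ΔT) = L₂(1 + α₂ΔT) ⇒ ΔT = (L₂ − L₁)/(α₁L₁ − α₂L₂)
L₂ − L₁ = 2.5257 − 2.5207 = 5.00×10⁻³ m
α₁L₁ − α₂L₂ = 17×10⁻⁶×2.5207 − 12×10⁻⁶×2.5257 = 1.25435×10⁻⁵ m/K
ΔT = 5.00×10⁻³ / 1.25435×10⁻⁵ = 398.613 K
T = 10.8 + 398.613 = 409.413 °C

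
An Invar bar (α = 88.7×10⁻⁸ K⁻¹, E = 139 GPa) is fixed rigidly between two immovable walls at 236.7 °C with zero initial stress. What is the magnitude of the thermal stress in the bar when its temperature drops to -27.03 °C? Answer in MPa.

Fully constrained: the free strain ε = αΔT is blocked, so σ = Eε = EαΔT.
|ΔT| = 263.73 K
σ = 139×10⁹ × 88.7×10⁻⁸ × 263.73 = 3.25×10⁷ Pa

σ = 32.5 MPa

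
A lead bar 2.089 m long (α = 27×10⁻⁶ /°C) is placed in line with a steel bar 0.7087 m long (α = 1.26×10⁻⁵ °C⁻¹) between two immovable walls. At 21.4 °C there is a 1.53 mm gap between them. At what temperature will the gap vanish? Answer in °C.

T = 44.8 °C

Gap closes when ΔL₁ + ΔL₂ = 1.53 mm = 1.53×10⁻³ m
(α₁L₁ + α₂L₂)ΔT = g
α₁L₁ + α₂L₂ = 27×10⁻⁶×2.089 + 1.26×10⁻⁵×0.7087 = 6.533262×10⁻⁵ m/K
ΔT = 1.53×10⁻³ / 6.533262×10⁻⁵ = 23.419 K
T = 21.4 + 23.419 = 44.819 °C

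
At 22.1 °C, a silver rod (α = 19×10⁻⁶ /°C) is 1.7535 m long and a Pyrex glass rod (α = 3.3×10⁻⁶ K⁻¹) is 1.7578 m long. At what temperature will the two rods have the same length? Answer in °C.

T = 178.4 °C

Equal length when α₁L₁ΔT − α₂L₂ΔT = L₂ − L₁ = 4.30×10⁻³ m
α₁L₁ = 3.33165×10⁻⁵, α₂L₂ = 5.80074×10⁻⁶ → Δ(αL) = 2.751576×10⁻⁵ m/K
ΔT = 4.30×10⁻³ / 2.751576×10⁻⁵ = 156.274 K, so T = 22.1 + 156.274 = 178.374 °C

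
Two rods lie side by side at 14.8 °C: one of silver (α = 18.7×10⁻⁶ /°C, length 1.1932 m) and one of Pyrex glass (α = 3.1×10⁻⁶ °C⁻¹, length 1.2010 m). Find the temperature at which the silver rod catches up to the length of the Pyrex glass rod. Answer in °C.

T = 434.4 °C

Equal length when α₁L₁ΔT − α₂L₂ΔT = L₂ − L₁ = 7.80×10⁻³ m
α₁L₁ = 2.231284×10⁻⁵, α₂L₂ = 3.7231×10⁻⁶ → Δ(αL) = 1.858974×10⁻⁵ m/K
ΔT = 7.80×10⁻³ / 1.858974×10⁻⁵ = 419.586 K, so T = 14.8 + 419.586 = 434.386 °C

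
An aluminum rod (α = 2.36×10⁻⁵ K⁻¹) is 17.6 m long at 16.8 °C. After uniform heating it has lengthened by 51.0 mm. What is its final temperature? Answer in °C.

ΔL = αL₀ΔT ⇒ ΔT = ΔL / (αL₀)
ΔT = 51.0×10⁻³ m / (2.36×10⁻⁵ × 17.6 m) = 122.79 K
T = 16.8 + 122.79 = 139.59 °C

T = 140 °C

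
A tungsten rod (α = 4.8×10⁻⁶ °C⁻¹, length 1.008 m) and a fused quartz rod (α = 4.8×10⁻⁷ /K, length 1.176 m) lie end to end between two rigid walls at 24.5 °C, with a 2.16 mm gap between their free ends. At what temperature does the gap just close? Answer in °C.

T = 424 °C

Gap closes when ΔL₁ + ΔL₂ = 2.16 mm = 2.16×10⁻³ m
(α₁L₁ + α₂L₂)ΔT = g
α₁L₁ + α₂L₂ = 4.8×10⁻⁶×1.008 + 4.8×10⁻⁷×1.176 = 5.40288×10⁻⁶ m/K
ΔT = 2.16×10⁻³ / 5.40288×10⁻⁶ = 399.79 K
T = 24.5 + 399.79 = 424.29 °C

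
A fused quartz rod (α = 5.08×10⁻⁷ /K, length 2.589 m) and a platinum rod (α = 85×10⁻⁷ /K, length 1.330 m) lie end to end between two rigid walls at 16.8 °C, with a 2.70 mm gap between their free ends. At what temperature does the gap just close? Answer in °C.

α₁L₁ = 1.315212×10⁻⁶ m/K, α₂L₂ = 1.1305×10⁻⁵ m/K → total 1.2620212×10⁻⁵ m/K
ΔT = g/(α₁L₁+α₂L₂) = 2.70×10⁻³ / 1.2620212×10⁻⁵ = 213.94 K
T = 16.8 + 213.94 = 230.74 °C

T = 231 °C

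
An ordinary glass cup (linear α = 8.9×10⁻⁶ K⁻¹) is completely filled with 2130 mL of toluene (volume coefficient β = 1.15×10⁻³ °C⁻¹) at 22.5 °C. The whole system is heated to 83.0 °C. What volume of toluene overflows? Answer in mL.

The cup also expands: β_container ≈ 3α = 2.67×10⁻⁵ /K
Net overflow = V₀(β_liq − 3α_cont)ΔT
β − 3α = 1.15×10⁻³ − 2.67×10⁻⁵ = 1.1233×10⁻³ /K; ΔT = 60.5 K
ΔV = 2130 × 1.1233×10⁻³ × 60.5 = 145 mL

145 mL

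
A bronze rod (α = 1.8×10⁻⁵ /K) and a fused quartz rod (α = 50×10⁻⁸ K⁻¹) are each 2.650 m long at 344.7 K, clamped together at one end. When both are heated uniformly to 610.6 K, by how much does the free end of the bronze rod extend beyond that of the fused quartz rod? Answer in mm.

12.3 mm

ΔT = 265.9 K
bronze: ΔL = 1.8×10⁻⁵ × 2.650 m × 265.9 = 1.2683×10⁻² m = 12.683 mm
fused quartz: ΔL = 50×10⁻⁸ × 2.650 m × 265.9 = 3.5232×10⁻⁴ m = 0.35232 mm
difference = 12.683 − 0.35232 = 12.33068 mm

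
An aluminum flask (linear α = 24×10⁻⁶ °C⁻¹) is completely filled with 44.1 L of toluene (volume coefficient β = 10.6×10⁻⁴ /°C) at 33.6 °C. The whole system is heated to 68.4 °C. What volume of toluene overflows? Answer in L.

The flask also expands: β_container ≈ 3α = 7.2×10⁻⁵ /K
Net overflow = V₀(β_liq − 3α_cont)ΔT
β − 3α = 1.06×10⁻³ − 7.2×10⁻⁵ = 9.88×10⁻⁴ /K; ΔT = 34.8 K
ΔV = 44.1 × 9.88×10⁻⁴ × 34.8 = 1.52 L

1.52 L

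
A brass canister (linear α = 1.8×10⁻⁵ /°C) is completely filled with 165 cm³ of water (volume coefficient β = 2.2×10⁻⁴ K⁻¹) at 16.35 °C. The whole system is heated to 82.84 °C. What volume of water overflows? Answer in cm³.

1.82 cm³

The canister also expands: β_container ≈ 3α = 5.4×10⁻⁵ /K
Net overflow = V₀(β_liq − 3α_cont)ΔT
β − 3α = 2.20×10⁻⁴ − 5.4×10⁻⁵ = 1.66×10⁻⁴ /K; ΔT = 66.49 K
ΔV = 165 × 1.66×10⁻⁴ × 66.49 = 1.82 cm³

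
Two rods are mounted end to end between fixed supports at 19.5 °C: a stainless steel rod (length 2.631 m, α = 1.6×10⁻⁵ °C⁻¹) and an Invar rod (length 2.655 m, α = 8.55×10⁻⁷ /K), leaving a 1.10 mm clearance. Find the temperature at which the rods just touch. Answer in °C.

Gap closes when ΔL₁ + ΔL₂ = 1.10 mm = 1.10×10⁻³ m
(α₁L₁ + α₂L₂)ΔT = g
α₁L₁ + α₂L₂ = 1.6×10⁻⁵×2.631 + 8.55×10⁻⁷×2.655 = 4.4366025×10⁻⁵ m/K
ΔT = 1.10×10⁻³ / 4.4366025×10⁻⁵ = 24.794 K
T = 19.5 + 24.794 = 44.294 °C

T = 44.3 °C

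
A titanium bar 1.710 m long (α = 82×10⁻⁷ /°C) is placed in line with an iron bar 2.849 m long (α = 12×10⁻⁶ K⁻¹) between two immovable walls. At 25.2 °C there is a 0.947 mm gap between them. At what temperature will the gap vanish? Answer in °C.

T = 44.8 °C

Gap closes when ΔL₁ + ΔL₂ = 0.947 mm = 9.47×10⁻⁴ m
(α₁L₁ + α₂L₂)ΔT = g
α₁L₁ + α₂L₂ = 82×10⁻⁷×1.710 + 12×10⁻⁶×2.849 = 4.821×10⁻⁵ m/K
ΔT = 9.47×10⁻⁴ / 4.821×10⁻⁵ = 19.643 K
T = 25.2 + 19.643 = 44.843 °C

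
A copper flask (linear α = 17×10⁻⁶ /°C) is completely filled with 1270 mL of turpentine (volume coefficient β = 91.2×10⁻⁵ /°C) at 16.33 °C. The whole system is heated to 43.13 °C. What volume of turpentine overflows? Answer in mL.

The flask also expands: β_container ≈ 3α = 5.1×10⁻⁵ /K
Net overflow = V₀(β_liq − 3α_cont)ΔT
β − 3α = 9.12×10⁻⁴ − 5.1×10⁻⁵ = 8.61×10⁻⁴ /K; ΔT = 26.80 K
ΔV = 1270 × 8.61×10⁻⁴ × 26.80 = 29.3 mL

29.3 mL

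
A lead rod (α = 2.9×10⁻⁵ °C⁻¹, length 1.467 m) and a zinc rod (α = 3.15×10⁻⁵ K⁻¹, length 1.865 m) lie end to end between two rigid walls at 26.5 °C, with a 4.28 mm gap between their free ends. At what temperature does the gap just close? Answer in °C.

T = 68.8 °C

α₁L₁ = 4.2543×10⁻⁵ m/K, α₂L₂ = 5.87475×10⁻⁵ m/K → total 1.012905×10⁻⁴ m/K
ΔT = g/(α₁L₁+α₂L₂) = 4.28×10⁻³ / 1.012905×10⁻⁴ = 42.255 K
T = 26.5 + 42.255 = 68.755 °C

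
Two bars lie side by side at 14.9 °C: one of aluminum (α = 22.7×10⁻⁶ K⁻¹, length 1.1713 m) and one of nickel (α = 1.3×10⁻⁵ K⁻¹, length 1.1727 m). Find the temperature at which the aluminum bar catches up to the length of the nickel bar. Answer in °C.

T = 138.3 °C

Equal length when α₁L₁ΔT − α₂L₂ΔT = L₂ − L₁ = 1.40×10⁻³ m
α₁L₁ = 2.658851×10⁻⁵, α₂L₂ = 1.52451×10⁻⁵ → Δ(αL) = 1.134341×10⁻⁵ m/K
ΔT = 1.40×10⁻³ / 1.134341×10⁻⁵ = 123.420 K, so T = 14.9 + 123.420 = 138.320 °C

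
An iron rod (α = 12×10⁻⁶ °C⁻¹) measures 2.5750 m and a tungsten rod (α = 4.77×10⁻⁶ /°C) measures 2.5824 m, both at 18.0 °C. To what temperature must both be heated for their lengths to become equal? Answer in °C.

L₁(1 + α₁ΔT) = L₂(1 + α₂ΔT) ⇒ ΔT = (L₂ − L₁)/(α₁L₁ − α₂L₂)
L₂ − L₁ = 2.5824 − 2.5750 = 7.40×10⁻³ m
α₁L₁ − α₂L₂ = 12×10⁻⁶×2.5750 − 4.77×10⁻⁶×2.5824 = 1.8581952×10⁻⁵ m/K
ΔT = 7.40×10⁻³ / 1.8581952×10⁻⁵ = 398.236 K
T = 18.0 + 398.236 = 416.236 °C

T = 416.2 °C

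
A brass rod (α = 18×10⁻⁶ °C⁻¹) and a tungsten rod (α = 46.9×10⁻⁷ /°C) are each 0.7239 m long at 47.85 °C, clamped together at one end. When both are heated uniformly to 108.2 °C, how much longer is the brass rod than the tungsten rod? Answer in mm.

0.581 mm

ΔT = 60.35 K
brass: ΔL = 18×10⁻⁶ × 0.7239 m × 60.35 = 7.8637×10⁻⁴ m = 0.78637 mm
tungsten: ΔL = 46.9×10⁻⁷ × 0.7239 m × 60.35 = 2.0489×10⁻⁴ m = 0.20489 mm
difference = 0.78637 − 0.20489 = 0.58148 mm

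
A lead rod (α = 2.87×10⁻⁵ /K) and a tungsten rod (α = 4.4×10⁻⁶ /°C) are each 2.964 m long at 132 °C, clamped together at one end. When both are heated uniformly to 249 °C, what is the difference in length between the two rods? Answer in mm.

ΔT = 117 K
lead: ΔL = 2.87×10⁻⁵ × 2.964 m × 117 = 9.9528×10⁻³ m = 9.9528 mm
tungsten: ΔL = 4.4×10⁻⁶ × 2.964 m × 117 = 1.5259×10⁻³ m = 1.5259 mm
difference = 9.9528 − 1.5259 = 8.4269 mm

8.43 mm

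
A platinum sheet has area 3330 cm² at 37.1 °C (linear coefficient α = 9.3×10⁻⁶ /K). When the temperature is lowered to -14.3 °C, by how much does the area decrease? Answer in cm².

Area coefficient ≈ 2α; |ΔT| = 51.4 K
ΔA = 2αA₀ΔT = 2(9.3×10⁻⁶)(3330)(51.4) = 3.18 cm²

ΔA = 3.18 cm²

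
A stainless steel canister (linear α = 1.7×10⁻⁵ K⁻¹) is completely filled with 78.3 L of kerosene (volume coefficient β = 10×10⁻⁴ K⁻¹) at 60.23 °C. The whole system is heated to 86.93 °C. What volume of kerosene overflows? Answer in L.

The canister also expands: β_container ≈ 3α = 5.1×10⁻⁵ /K
Net overflow = V₀(β_liq − 3α_cont)ΔT
β − 3α = 1.00×10⁻³ − 5.1×10⁻⁵ = 9.49×10⁻⁴ /K; ΔT = 26.70 K
ΔV = 78.3 × 9.49×10⁻⁴ × 26.70 = 1.98 L

1.98 L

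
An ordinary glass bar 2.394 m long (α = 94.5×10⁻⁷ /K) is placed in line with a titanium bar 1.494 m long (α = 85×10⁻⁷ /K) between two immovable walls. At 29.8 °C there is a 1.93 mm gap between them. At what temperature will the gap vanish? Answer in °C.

T = 84.4 °C

Gap closes when ΔL₁ + ΔL₂ = 1.93 mm = 1.93×10⁻³ m
(α₁L₁ + α₂L₂)ΔT = g
α₁L₁ + α₂L₂ = 94.5×10⁻⁷×2.394 + 85×10⁻⁷×1.494 = 3.53223×10⁻⁵ m/K
ΔT = 1.93×10⁻³ / 3.53223×10⁻⁵ = 54.640 K
T = 29.8 + 54.640 = 84.440 °C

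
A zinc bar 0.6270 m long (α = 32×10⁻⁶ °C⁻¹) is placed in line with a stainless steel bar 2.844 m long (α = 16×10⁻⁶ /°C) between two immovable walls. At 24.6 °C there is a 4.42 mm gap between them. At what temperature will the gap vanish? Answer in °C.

α₁L₁ = 2.0064×10⁻⁵ m/K, α₂L₂ = 4.5504×10⁻⁵ m/K → total 6.5568×10⁻⁵ m/K
ΔT = g/(α₁L₁+α₂L₂) = 4.42×10⁻³ / 6.5568×10⁻⁵ = 67.411 K
T = 24.6 + 67.411 = 92.011 °C

T = 92.0 °C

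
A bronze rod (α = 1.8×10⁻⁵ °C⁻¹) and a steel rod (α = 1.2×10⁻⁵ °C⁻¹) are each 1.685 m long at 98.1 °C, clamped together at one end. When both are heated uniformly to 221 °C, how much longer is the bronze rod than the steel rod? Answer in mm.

ΔT = 122.9 K
bronze: ΔL = 1.8×10⁻⁵ × 1.685 m × 122.9 = 3.7276×10⁻³ m = 3.7276 mm
steel: ΔL = 1.2×10⁻⁵ × 1.685 m × 122.9 = 2.4850×10⁻³ m = 2.4850 mm
difference = 3.7276 − 2.4850 = 1.2426 mm

1.24 mm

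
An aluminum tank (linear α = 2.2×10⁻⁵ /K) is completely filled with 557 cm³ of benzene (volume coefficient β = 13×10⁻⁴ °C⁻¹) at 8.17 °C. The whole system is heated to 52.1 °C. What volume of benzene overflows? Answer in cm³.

The tank also expands: β_container ≈ 3α = 6.6×10⁻⁵ /K
Net overflow = V₀(β_liq − 3α_cont)ΔT
β − 3α = 1.30×10⁻³ − 6.6×10⁻⁵ = 1.234×10⁻³ /K; ΔT = 43.93 K
ΔV = 557 × 1.234×10⁻³ × 43.93 = 30.2 cm³

30.2 cm³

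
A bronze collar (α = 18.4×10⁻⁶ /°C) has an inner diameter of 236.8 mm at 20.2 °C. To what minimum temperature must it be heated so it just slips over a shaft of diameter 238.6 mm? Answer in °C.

Required Δd = 238.6 − 236.8 = 1.8 mm
Δd = αd₀ΔT ⇒ ΔT = Δd/(αd₀) = 1.8 / (18.4×10⁻⁶ × 236.8) = 413.12 K
T_min = 20.2 + 413.12 = 433.32 °C

T = 433 °C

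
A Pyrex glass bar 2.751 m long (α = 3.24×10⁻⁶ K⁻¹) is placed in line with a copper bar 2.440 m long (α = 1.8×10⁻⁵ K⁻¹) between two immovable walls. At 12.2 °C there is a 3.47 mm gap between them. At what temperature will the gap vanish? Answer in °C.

Gap closes when ΔL₁ + ΔL₂ = 3.47 mm = 3.47×10⁻³ m
(α₁L₁ + α₂L₂)ΔT = g
α₁L₁ + α₂L₂ = 3.24×10⁻⁶×2.751 + 1.8×10⁻⁵×2.440 = 5.283324×10⁻⁵ m/K
ΔT = 3.47×10⁻³ / 5.283324×10⁻⁵ = 65.678 K
T = 12.2 + 65.678 = 77.878 °C

T = 77.9 °C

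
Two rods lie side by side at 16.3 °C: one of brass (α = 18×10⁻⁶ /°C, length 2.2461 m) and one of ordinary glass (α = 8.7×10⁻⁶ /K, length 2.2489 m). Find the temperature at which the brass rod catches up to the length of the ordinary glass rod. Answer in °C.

Equal length when α₁L₁ΔT − α₂L₂ΔT = L₂ − L₁ = 2.80×10⁻³ m
α₁L₁ = 4.04298×10⁻⁵, α₂L₂ = 1.956543×10⁻⁵ → Δ(αL) = 2.086437×10⁻⁵ m/K
ΔT = 2.80×10⁻³ / 2.086437×10⁻⁵ = 134.200 K, so T = 16.3 + 134.200 = 150.500 °C

T = 150.5 °C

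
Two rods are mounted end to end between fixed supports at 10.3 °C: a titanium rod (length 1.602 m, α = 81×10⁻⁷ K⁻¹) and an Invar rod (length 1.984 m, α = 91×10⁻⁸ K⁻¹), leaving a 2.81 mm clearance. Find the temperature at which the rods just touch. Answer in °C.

α₁L₁ = 1.29762×10⁻⁵ m/K, α₂L₂ = 1.80544×10⁻⁶ m/K → total 1.478164×10⁻⁵ m/K
ΔT = g/(α₁L₁+α₂L₂) = 2.81×10⁻³ / 1.478164×10⁻⁵ = 190.10 K
T = 10.3 + 190.10 = 200.40 °C

T = 200 °C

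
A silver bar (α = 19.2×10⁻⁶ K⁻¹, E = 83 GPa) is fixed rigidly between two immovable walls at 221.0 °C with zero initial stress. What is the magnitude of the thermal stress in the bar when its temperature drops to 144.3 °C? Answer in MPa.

Fully constrained: the free strain ε = αΔT is blocked, so σ = Eε = EαΔT.
|ΔT| = 76.7 K
σ = 83.0×10⁹ × 19.2×10⁻⁶ × 76.7 = 1.22×10⁸ Pa

σ = 122 MPa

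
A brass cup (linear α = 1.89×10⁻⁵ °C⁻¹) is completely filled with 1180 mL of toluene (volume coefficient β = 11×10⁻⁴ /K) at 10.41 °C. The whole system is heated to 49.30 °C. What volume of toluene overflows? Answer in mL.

The cup also expands: β_container ≈ 3α = 5.67×10⁻⁵ /K
Net overflow = V₀(β_liq − 3α_cont)ΔT
β − 3α = 1.10×10⁻³ − 5.67×10⁻⁵ = 1.0433×10⁻³ /K; ΔT = 38.89 K
ΔV = 1180 × 1.0433×10⁻³ × 38.89 = 47.9 mL

47.9 mL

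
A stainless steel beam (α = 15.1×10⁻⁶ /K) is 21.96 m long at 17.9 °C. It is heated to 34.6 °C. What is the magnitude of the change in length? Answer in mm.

ΔL = 5.54 mm

|ΔT| = |34.6 − 17.9| = 16.7 K
ΔL = αL₀ΔT = (15.1×10⁻⁶)(21.96)(16.7) = 5.54×10⁻³ m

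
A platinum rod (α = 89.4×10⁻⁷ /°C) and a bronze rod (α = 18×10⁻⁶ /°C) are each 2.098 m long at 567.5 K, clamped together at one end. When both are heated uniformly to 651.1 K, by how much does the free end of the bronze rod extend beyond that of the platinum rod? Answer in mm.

ΔT = 83.6 K
platinum: ΔL = 89.4×10⁻⁷ × 2.098 m × 83.6 = 1.5680×10⁻³ m = 1.5680 mm
bronze: ΔL = 18×10⁻⁶ × 2.098 m × 83.6 = 3.1571×10⁻³ m = 3.1571 mm
difference = 3.1571 − 1.5680 = 1.5891 mm

1.59 mm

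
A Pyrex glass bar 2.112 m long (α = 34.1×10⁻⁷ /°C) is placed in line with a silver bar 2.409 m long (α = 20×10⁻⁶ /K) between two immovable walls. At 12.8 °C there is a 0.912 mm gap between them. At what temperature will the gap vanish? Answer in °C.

Gap closes when ΔL₁ + ΔL₂ = 0.912 mm = 9.12×10⁻⁴ m
(α₁L₁ + α₂L₂)ΔT = g
α₁L₁ + α₂L₂ = 34.1×10⁻⁷×2.112 + 20×10⁻⁶×2.409 = 5.538192×10⁻⁵ m/K
ΔT = 9.12×10⁻⁴ / 5.538192×10⁻⁵ = 16.467 K
T = 12.8 + 16.467 = 29.267 °C

T = 29.3 °C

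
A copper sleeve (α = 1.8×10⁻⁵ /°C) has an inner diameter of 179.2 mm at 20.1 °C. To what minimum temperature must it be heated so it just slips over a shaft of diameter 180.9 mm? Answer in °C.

Required Δd = 180.9 − 179.2 = 1.7 mm
Δd = αd₀ΔT ⇒ ΔT = Δd/(αd₀) = 1.7 / (1.8×10⁻⁵ × 179.2) = 527.03 K
T_min = 20.1 + 527.03 = 547.13 °C

T = 547 °C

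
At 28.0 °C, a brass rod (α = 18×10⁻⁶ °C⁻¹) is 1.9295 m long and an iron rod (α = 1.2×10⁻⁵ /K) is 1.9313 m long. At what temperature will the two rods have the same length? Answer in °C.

L₁(1 + α₁ΔT) = L₂(1 + α₂ΔT) ⇒ ΔT = (L₂ − L₁)/(α₁L₁ − α₂L₂)
L₂ − L₁ = 1.9313 − 1.9295 = 1.80×10⁻³ m
α₁L₁ − α₂L₂ = 18×10⁻⁶×1.9295 − 1.2×10⁻⁵×1.9313 = 1.15554×10⁻⁵ m/K
ΔT = 1.80×10⁻³ / 1.15554×10⁻⁵ = 155.771 K
T = 28.0 + 155.771 = 183.771 °C

T = 183.8 °C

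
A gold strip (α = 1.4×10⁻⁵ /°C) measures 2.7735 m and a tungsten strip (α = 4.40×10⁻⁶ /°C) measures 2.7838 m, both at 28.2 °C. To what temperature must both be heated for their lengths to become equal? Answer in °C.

T = 415.7 °C

Equal length when α₁L₁ΔT − α₂L₂ΔT = L₂ − L₁ = 1.03×10⁻² m
α₁L₁ = 3.8829×10⁻⁵, α₂L₂ = 1.224872×10⁻⁵ → Δ(αL) = 2.658028×10⁻⁵ m/K
ΔT = 1.03×10⁻² / 2.658028×10⁻⁵ = 387.505 K, so T = 28.2 + 387.505 = 415.705 °C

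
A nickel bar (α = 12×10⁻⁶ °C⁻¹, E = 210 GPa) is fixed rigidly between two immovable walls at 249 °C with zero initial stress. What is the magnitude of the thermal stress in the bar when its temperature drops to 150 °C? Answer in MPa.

Fully constrained: the free strain ε = αΔT is blocked, so σ = Eε = EαΔT.
|ΔT| = 99 K
σ = 210×10⁹ × 12×10⁻⁶ × 99 = 2.49×10⁸ Pa

σ = 249 MPa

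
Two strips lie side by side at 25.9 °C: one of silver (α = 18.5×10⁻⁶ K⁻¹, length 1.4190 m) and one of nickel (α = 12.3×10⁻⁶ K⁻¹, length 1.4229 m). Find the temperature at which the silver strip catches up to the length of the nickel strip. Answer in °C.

T = 471.6 °C

Equal length when α₁L₁ΔT − α₂L₂ΔT = L₂ − L₁ = 3.90×10⁻³ m
α₁L₁ = 2.62515×10⁻⁵, α₂L₂ = 1.750167×10⁻⁵ → Δ(αL) = 8.74983×10⁻⁶ m/K
ΔT = 3.90×10⁻³ / 8.74983×10⁻⁶ = 445.723 K, so T = 25.9 + 445.723 = 471.623 °C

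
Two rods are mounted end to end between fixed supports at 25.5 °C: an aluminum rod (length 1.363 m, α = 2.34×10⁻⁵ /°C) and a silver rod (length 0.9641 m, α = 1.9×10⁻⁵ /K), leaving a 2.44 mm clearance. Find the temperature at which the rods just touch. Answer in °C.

T = 74.1 °C

Gap closes when ΔL₁ + ΔL₂ = 2.44 mm = 2.44×10⁻³ m
(α₁L₁ + α₂L₂)ΔT = g
α₁L₁ + α₂L₂ = 2.34×10⁻⁵×1.363 + 1.9×10⁻⁵×0.9641 = 5.02121×10⁻⁵ m/K
ΔT = 2.44×10⁻³ / 5.02121×10⁻⁵ = 48.594 K
T = 25.5 + 48.594 = 74.094 °C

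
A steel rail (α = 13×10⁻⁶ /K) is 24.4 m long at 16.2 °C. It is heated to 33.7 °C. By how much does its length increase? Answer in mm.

ΔL = 5.55 mm

|ΔT| = |33.7 − 16.2| = 17.5 K
ΔL = αL₀ΔT = (13×10⁻⁶)(24.4)(17.5) = 5.55×10⁻³ m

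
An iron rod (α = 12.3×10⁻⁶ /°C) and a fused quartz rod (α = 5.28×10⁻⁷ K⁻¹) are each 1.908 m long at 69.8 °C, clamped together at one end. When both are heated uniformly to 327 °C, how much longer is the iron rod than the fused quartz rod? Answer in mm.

ΔT = 257.2 K
iron: ΔL = 12.3×10⁻⁶ × 1.908 m × 257.2 = 6.0361×10⁻³ m = 6.0361 mm
fused quartz: ΔL = 5.28×10⁻⁷ × 1.908 m × 257.2 = 2.5911×10⁻⁴ m = 0.25911 mm
difference = 6.0361 − 0.25911 = 5.77699 mm

5.78 mm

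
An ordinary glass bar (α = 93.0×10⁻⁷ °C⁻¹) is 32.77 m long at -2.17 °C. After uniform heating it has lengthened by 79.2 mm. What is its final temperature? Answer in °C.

T = 258 °C

ΔL = αL₀ΔT ⇒ ΔT = ΔL / (αL₀)
ΔT = 79.2×10⁻³ m / (93.0×10⁻⁷ × 32.77 m) = 259.88 K
T = -2.17 + 259.88 = 257.71 °C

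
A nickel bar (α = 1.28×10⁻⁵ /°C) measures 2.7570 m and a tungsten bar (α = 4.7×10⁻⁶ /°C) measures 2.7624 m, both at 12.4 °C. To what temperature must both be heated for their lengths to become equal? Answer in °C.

Equal length when α₁L₁ΔT − α₂L₂ΔT = L₂ − L₁ = 5.40×10⁻³ m
α₁L₁ = 3.52896×10⁻⁵, α₂L₂ = 1.298328×10⁻⁵ → Δ(αL) = 2.230632×10⁻⁵ m/K
ΔT = 5.40×10⁻³ / 2.230632×10⁻⁵ = 242.084 K, so T = 12.4 + 242.084 = 254.484 °C

T = 254.5 °C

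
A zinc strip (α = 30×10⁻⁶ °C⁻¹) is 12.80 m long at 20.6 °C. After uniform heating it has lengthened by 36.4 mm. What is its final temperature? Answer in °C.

ΔL = αL₀ΔT ⇒ ΔT = ΔL / (αL₀)
ΔT = 36.4×10⁻³ m / (30×10⁻⁶ × 12.80 m) = 94.79 K
T = 20.6 + 94.79 = 115.39 °C

T = 115 °C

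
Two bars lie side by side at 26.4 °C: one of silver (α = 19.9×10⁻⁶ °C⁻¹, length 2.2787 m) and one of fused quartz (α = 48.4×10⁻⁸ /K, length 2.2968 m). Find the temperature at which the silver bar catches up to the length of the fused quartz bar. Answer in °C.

T = 435.6 °C

L₁(1 + α₁ΔT) = L₂(1 + α₂ΔT) ⇒ ΔT = (L₂ − L₁)/(α₁L₁ − α₂L₂)
L₂ − L₁ = 2.2968 − 2.2787 = 1.81×10⁻² m
α₁L₁ − α₂L₂ = 19.9×10⁻⁶×2.2787 − 48.4×10⁻⁸×2.2968 = 4.42344788×10⁻⁵ m/K
ΔT = 1.81×10⁻² / 4.42344788×10⁻⁵ = 409.183 K
T = 26.4 + 409.183 = 435.583 °C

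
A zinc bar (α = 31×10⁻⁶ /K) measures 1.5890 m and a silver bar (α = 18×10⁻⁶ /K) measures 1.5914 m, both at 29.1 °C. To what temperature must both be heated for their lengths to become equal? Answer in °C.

Equal length when α₁L₁ΔT − α₂L₂ΔT = L₂ − L₁ = 2.40×10⁻³ m
α₁L₁ = 4.9259×10⁻⁵, α₂L₂ = 2.86452×10⁻⁵ → Δ(αL) = 2.06138×10⁻⁵ m/K
ΔT = 2.40×10⁻³ / 2.06138×10⁻⁵ = 116.427 K, so T = 29.1 + 116.427 = 145.527 °C

T = 145.5 °C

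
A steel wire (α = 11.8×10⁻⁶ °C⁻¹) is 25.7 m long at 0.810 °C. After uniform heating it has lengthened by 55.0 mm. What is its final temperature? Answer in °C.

T = 182 °C

ΔL = αL₀ΔT ⇒ ΔT = ΔL / (αL₀)
ΔT = 55.0×10⁻³ m / (11.8×10⁻⁶ × 25.7 m) = 181.363 K
T = 0.810 + 181.363 = 182.173 °C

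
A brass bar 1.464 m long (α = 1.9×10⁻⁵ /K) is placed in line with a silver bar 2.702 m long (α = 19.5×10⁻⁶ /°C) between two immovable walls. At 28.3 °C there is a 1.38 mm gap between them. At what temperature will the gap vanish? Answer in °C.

α₁L₁ = 2.7816×10⁻⁵ m/K, α₂L₂ = 5.2689×10⁻⁵ m/K → total 8.0505×10⁻⁵ m/K
ΔT = g/(α₁L₁+α₂L₂) = 1.38×10⁻³ / 8.0505×10⁻⁵ = 17.142 K
T = 28.3 + 17.142 = 45.442 °C

T = 45.4 °C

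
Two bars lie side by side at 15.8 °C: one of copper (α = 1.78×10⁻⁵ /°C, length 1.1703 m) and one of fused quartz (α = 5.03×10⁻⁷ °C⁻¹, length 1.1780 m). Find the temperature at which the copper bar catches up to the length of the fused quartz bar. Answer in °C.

L₁(1 + α₁ΔT) = L₂(1 + α₂ΔT) ⇒ ΔT = (L₂ − L₁)/(α₁L₁ − α₂L₂)
L₂ − L₁ = 1.1780 − 1.1703 = 7.70×10⁻³ m
α₁L₁ − α₂L₂ = 1.78×10⁻⁵×1.1703 − 5.03×10⁻⁷×1.1780 = 2.0238806×10⁻⁵ m/K
ΔT = 7.70×10⁻³ / 2.0238806×10⁻⁵ = 380.457 K
T = 15.8 + 380.457 = 396.257 °C

T = 396.3 °C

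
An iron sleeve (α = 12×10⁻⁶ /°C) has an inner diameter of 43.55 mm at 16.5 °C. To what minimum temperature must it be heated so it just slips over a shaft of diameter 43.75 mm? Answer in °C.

Required Δd = 43.75 − 43.55 = 0.20 mm
Δd = αd₀ΔT ⇒ ΔT = Δd/(αd₀) = 0.20 / (12×10⁻⁶ × 43.55) = 382.70 K
T_min = 16.5 + 382.70 = 399.20 °C

T = 399 °C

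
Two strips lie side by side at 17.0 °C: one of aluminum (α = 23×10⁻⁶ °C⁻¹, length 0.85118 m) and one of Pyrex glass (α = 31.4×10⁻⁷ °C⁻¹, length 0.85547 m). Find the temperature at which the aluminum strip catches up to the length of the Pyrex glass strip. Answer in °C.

T = 271.0 °C

Equal length when α₁L₁ΔT − α₂L₂ΔT = L₂ − L₁ = 4.29×10⁻³ m
α₁L₁ = 1.957714×10⁻⁵, α₂L₂ = 2.6861758×10⁻⁶ → Δ(αL) = 1.68909642×10⁻⁵ m/K
ΔT = 4.29×10⁻³ / 1.68909642×10⁻⁵ = 253.982 K, so T = 17.0 + 253.982 = 270.982 °C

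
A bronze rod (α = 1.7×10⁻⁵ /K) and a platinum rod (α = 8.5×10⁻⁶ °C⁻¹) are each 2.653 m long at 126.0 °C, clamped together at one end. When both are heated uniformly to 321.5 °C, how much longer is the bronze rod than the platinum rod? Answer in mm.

ΔT = 195.5 K
bronze: ΔL = 1.7×10⁻⁵ × 2.653 m × 195.5 = 8.8172×10⁻³ m = 8.8172 mm
platinum: ΔL = 8.5×10⁻⁶ × 2.653 m × 195.5 = 4.4086×10⁻³ m = 4.4086 mm
difference = 8.8172 − 4.4086 = 4.4086 mm

4.41 mm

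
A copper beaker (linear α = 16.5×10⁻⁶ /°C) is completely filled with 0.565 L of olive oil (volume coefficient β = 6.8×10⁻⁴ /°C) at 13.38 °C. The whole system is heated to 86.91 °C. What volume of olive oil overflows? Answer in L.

0.0262 L

The beaker also expands: β_container ≈ 3α = 4.95×10⁻⁵ /K
Net overflow = V₀(β_liq − 3α_cont)ΔT
β − 3α = 6.80×10⁻⁴ − 4.95×10⁻⁵ = 6.305×10⁻⁴ /K; ΔT = 73.53 K
ΔV = 0.565 × 6.305×10⁻⁴ × 73.53 = 0.0262 L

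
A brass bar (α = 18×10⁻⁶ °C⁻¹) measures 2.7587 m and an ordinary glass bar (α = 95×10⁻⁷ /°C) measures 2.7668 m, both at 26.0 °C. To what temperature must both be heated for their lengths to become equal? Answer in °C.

T = 372.6 °C

L₁(1 + α₁ΔT) = L₂(1 + α₂ΔT) ⇒ ΔT = (L₂ − L₁)/(α₁L₁ − α₂L₂)
L₂ − L₁ = 2.7668 − 2.7587 = 8.10×10⁻³ m
α₁L₁ − α₂L₂ = 18×10⁻⁶×2.7587 − 95×10⁻⁷×2.7668 = 2.3372×10⁻⁵ m/K
ΔT = 8.10×10⁻³ / 2.3372×10⁻⁵ = 346.569 K
T = 26.0 + 346.569 = 372.569 °C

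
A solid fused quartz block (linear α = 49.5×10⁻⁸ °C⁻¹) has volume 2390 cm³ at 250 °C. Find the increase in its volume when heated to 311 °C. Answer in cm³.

ΔV = 0.216 cm³

Isotropic solid: β ≈ 3α = 1.5×10⁻⁶ /K; ΔT = 61 K
ΔV = 3αV₀ΔT = 3(49.5×10⁻⁸)(2390)(61) = 0.216 cm³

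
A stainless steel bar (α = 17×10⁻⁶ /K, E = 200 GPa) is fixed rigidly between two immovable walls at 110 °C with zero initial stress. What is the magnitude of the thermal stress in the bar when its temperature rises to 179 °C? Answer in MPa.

σ = 235 MPa

Fully constrained: the free strain ε = αΔT is blocked, so σ = Eε = EαΔT.
|ΔT| = 69 K
σ = 200×10⁹ × 17×10⁻⁶ × 69 = 2.35×10⁸ Pa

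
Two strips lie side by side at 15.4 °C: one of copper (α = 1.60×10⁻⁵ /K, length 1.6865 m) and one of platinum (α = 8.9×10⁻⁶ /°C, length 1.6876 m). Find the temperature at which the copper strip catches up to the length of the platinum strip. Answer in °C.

T = 107.3 °C

Equal length when α₁L₁ΔT − α₂L₂ΔT = L₂ − L₁ = 1.10×10⁻³ m
α₁L₁ = 2.6984×10⁻⁵, α₂L₂ = 1.501964×10⁻⁵ → Δ(αL) = 1.196436×10⁻⁵ m/K
ΔT = 1.10×10⁻³ / 1.196436×10⁻⁵ = 91.940 K, so T = 15.4 + 91.940 = 107.340 °C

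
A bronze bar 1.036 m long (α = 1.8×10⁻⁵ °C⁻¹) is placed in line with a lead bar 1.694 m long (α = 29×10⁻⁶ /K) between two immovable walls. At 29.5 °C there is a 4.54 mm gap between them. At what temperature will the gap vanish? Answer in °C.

T = 96.5 °C

α₁L₁ = 1.8648×10⁻⁵ m/K, α₂L₂ = 4.9126×10⁻⁵ m/K → total 6.7774×10⁻⁵ m/K
ΔT = g/(α₁L₁+α₂L₂) = 4.54×10⁻³ / 6.7774×10⁻⁵ = 66.987 K
T = 29.5 + 66.987 = 96.487 °C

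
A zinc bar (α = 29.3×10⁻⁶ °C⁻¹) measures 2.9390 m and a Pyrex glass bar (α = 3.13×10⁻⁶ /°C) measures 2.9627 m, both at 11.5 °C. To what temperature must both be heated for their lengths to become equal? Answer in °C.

L₁(1 + α₁ΔT) = L₂(1 + α₂ΔT) ⇒ ΔT = (L₂ − L₁)/(α₁L₁ − α₂L₂)
L₂ − L₁ = 2.9627 − 2.9390 = 2.37×10⁻² m
α₁L₁ − α₂L₂ = 29.3×10⁻⁶×2.9390 − 3.13×10⁻⁶×2.9627 = 7.6839449×10⁻⁵ m/K
ΔT = 2.37×10⁻² / 7.6839449×10⁻⁵ = 308.435 K
T = 11.5 + 308.435 = 319.935 °C

T = 319.9 °C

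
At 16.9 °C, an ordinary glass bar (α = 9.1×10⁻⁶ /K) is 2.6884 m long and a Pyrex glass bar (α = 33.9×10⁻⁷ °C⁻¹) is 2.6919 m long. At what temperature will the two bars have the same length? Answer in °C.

Equal length when α₁L₁ΔT − α₂L₂ΔT = L₂ − L₁ = 3.50×10⁻³ m
α₁L₁ = 2.446444×10⁻⁵, α₂L₂ = 9.125541×10⁻⁶ → Δ(αL) = 1.5338899×10⁻⁵ m/K
ΔT = 3.50×10⁻³ / 1.5338899×10⁻⁵ = 228.178 K, so T = 16.9 + 228.178 = 245.078 °C

T = 245.1 °C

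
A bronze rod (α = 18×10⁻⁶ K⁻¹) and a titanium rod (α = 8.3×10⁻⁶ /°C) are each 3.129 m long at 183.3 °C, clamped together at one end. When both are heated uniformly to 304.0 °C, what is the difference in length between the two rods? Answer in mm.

3.66 mm

ΔT = 120.7 K
bronze: ΔL = 18×10⁻⁶ × 3.129 m × 120.7 = 6.7981×10⁻³ m = 6.7981 mm
titanium: ΔL = 8.3×10⁻⁶ × 3.129 m × 120.7 = 3.1347×10⁻³ m = 3.1347 mm
difference = 6.7981 − 3.1347 = 3.6634 mm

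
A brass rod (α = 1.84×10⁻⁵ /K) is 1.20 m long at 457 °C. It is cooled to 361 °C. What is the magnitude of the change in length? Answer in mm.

|ΔT| = |361 − 457| = 96 K
ΔL = αL₀ΔT = (1.84×10⁻⁵)(1.20)(96) = 2.12×10⁻³ m

ΔL = 2.12 mm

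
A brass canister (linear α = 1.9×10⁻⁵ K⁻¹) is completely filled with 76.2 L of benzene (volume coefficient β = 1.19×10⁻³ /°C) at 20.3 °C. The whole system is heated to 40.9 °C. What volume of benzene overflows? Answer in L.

1.78 L

The canister also expands: β_container ≈ 3α = 5.7×10⁻⁵ /K
Net overflow = V₀(β_liq − 3α_cont)ΔT
β − 3α = 1.19×10⁻³ − 5.7×10⁻⁵ = 1.133×10⁻³ /K; ΔT = 20.6 K
ΔV = 76.2 × 1.133×10⁻³ × 20.6 = 1.78 L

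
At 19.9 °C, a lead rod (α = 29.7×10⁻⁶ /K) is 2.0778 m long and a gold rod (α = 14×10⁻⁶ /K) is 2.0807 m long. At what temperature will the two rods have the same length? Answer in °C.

T = 108.9 °C

Equal length when α₁L₁ΔT − α₂L₂ΔT = L₂ − L₁ = 2.90×10⁻³ m
α₁L₁ = 6.171066×10⁻⁵, α₂L₂ = 2.91298×10⁻⁵ → Δ(αL) = 3.258086×10⁻⁵ m/K
ΔT = 2.90×10⁻³ / 3.258086×10⁻⁵ = 89.009 K, so T = 19.9 + 89.009 = 108.909 °C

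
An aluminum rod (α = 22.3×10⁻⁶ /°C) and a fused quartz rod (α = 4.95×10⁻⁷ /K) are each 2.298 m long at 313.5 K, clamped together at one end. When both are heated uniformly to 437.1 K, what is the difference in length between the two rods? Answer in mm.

ΔT = 123.6 K
aluminum: ΔL = 22.3×10⁻⁶ × 2.298 m × 123.6 = 6.3339×10⁻³ m = 6.3339 mm
fused quartz: ΔL = 4.95×10⁻⁷ × 2.298 m × 123.6 = 1.4060×10⁻⁴ m = 0.14060 mm
difference = 6.3339 − 0.14060 = 6.1933 mm

6.19 mm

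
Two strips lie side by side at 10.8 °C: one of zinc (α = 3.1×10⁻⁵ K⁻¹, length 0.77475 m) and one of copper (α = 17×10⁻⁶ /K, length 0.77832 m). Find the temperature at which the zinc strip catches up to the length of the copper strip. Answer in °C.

T = 341.8 °C

Equal length when α₁L₁ΔT − α₂L₂ΔT = L₂ − L₁ = 3.57×10⁻³ m
α₁L₁ = 2.401725×10⁻⁵, α₂L₂ = 1.323144×10⁻⁵ → Δ(αL) = 1.078581×10⁻⁵ m/K
ΔT = 3.57×10⁻³ / 1.078581×10⁻⁵ = 330.990 K, so T = 10.8 + 330.990 = 341.790 °C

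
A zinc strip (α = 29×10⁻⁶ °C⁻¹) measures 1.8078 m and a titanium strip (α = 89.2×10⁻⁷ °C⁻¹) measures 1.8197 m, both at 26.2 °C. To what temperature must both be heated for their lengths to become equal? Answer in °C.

T = 355.0 °C

L₁(1 + α₁ΔT) = L₂(1 + α₂ΔT) ⇒ ΔT = (L₂ − L₁)/(α₁L₁ − α₂L₂)
L₂ − L₁ = 1.8197 − 1.8078 = 1.19×10⁻² m
α₁L₁ − α₂L₂ = 29×10⁻⁶×1.8078 − 89.2×10⁻⁷×1.8197 = 3.6194476×10⁻⁵ m/K
ΔT = 1.19×10⁻² / 3.6194476×10⁻⁵ = 328.779 K
T = 26.2 + 328.779 = 354.979 °C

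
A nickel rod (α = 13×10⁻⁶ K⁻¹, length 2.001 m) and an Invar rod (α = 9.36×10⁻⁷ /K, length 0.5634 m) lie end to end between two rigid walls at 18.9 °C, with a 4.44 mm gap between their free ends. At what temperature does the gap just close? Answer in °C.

α₁L₁ = 2.6013×10⁻⁵ m/K, α₂L₂ = 5.273424×10⁻⁷ m/K → total 2.65403424×10⁻⁵ m/K
ΔT = g/(α₁L₁+α₂L₂) = 4.44×10⁻³ / 2.65403424×10⁻⁵ = 167.29 K
T = 18.9 + 167.29 = 186.19 °C

T = 186 °C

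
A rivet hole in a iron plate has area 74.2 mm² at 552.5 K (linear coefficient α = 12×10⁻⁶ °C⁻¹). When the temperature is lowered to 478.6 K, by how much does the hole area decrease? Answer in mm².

ΔA = 0.132 mm²

Area coefficient ≈ 2α; |ΔT| = 73.9 K
ΔA = 2αA₀ΔT = 2(12×10⁻⁶)(74.2)(73.9) = 0.132 mm²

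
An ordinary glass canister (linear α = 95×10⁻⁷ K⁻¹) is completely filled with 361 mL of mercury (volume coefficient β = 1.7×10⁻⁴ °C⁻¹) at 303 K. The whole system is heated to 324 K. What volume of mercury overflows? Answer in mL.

1.07 mL

The canister also expands: β_container ≈ 3α = 2.85×10⁻⁵ /K
Net overflow = V₀(β_liq − 3α_cont)ΔT
β − 3α = 1.70×10⁻⁴ − 2.85×10⁻⁵ = 1.415×10⁻⁴ /K; ΔT = 21 K
ΔV = 361 × 1.415×10⁻⁴ × 21 = 1.07 mL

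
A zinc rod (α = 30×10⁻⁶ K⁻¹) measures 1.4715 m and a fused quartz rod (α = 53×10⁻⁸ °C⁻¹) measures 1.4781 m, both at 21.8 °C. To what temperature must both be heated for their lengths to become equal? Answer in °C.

T = 174.0 °C

Equal length when α₁L₁ΔT − α₂L₂ΔT = L₂ − L₁ = 6.60×10⁻³ m
α₁L₁ = 4.4145×10⁻⁵, α₂L₂ = 7.83393×10⁻⁷ → Δ(αL) = 4.3361607×10⁻⁵ m/K
ΔT = 6.60×10⁻³ / 4.3361607×10⁻⁵ = 152.208 K, so T = 21.8 + 152.208 = 174.008 °C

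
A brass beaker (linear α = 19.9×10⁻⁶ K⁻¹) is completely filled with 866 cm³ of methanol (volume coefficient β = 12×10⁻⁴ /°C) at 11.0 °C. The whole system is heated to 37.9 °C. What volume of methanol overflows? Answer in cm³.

26.6 cm³

The beaker also expands: β_container ≈ 3α = 5.97×10⁻⁵ /K
Net overflow = V₀(β_liq − 3α_cont)ΔT
β − 3α = 1.20×10⁻³ − 5.97×10⁻⁵ = 1.1403×10⁻³ /K; ΔT = 26.9 K
ΔV = 866 × 1.1403×10⁻³ × 26.9 = 26.6 cm³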